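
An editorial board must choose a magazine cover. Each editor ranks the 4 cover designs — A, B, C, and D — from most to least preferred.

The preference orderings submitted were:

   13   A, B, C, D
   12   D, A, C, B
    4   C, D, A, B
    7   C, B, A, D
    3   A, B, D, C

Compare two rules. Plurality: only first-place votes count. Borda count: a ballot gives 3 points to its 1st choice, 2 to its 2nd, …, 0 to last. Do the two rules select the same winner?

Yes

Plurality first-place counts: A 16, B 0, C 11, D 12 → A.
Borda totals: A 83, B 46, C 58, D 47 → A.
The two rules agree on A.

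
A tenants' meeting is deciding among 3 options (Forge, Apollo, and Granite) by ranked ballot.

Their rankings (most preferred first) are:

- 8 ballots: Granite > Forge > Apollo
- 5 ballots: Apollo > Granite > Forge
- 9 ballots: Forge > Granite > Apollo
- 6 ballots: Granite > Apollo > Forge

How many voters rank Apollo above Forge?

11

Ballots ranking Apollo above Forge: 5+6 = 11.
Ballots ranking Forge above Apollo: 8+9 = 17.
So 11 of 28 voters prefer Apollo to Forge.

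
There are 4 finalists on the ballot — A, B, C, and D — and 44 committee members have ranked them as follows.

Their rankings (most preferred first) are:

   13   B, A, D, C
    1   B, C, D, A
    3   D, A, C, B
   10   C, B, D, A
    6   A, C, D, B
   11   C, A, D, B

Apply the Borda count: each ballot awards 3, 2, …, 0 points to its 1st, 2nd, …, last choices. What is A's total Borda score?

Borda scores:
  A: 13·2 + 0 + 3·2 + 10·0 + 6·3 + 11·2 = 72
  B: 13·3 + 3 + 3·0 + 10·2 + 6·0 + 11·0 = 62
  C: 13·0 + 2 + 3·1 + 10·3 + 6·2 + 11·3 = 80
  D: 13·1 + 1 + 3·3 + 10·1 + 6·1 + 11·1 = 50

72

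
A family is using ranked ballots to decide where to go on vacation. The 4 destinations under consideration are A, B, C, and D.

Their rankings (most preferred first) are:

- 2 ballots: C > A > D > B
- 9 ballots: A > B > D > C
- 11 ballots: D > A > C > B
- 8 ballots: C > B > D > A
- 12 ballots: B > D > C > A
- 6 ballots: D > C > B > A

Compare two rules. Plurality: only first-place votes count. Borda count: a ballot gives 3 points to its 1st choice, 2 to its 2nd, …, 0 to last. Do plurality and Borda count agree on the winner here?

Plurality first-place counts: A 9, B 12, C 10, D 17 → D.
Borda totals: A 53, B 76, C 65, D 94 → D.
The two rules agree on D.

Yes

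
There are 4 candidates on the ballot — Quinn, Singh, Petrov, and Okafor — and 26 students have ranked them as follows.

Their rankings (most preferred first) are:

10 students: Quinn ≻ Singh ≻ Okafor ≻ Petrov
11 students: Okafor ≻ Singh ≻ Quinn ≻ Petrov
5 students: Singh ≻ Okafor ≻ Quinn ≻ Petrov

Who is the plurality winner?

First-place vote totals:
  Quinn: 10
  Singh: 5
  Petrov: 0
  Okafor: 11
Okafor has the most first-place votes.

Okafor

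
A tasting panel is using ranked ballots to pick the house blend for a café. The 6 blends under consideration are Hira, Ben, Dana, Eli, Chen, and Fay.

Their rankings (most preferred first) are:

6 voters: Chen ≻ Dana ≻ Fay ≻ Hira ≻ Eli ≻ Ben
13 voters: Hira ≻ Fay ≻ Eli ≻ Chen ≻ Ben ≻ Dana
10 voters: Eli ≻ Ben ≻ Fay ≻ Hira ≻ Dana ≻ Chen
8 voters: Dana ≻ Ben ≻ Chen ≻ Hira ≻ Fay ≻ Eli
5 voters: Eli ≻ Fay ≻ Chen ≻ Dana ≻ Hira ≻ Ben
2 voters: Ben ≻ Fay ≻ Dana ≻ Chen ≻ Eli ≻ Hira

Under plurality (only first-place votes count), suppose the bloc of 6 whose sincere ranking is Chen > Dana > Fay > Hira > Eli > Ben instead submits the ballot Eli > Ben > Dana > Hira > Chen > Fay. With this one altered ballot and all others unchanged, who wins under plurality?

First-place totals with the altered ballot: Hira 13, Ben 2, Dana 8, Eli 21, Chen 0, Fay 0.
The winner is unchanged: still Eli.

Eli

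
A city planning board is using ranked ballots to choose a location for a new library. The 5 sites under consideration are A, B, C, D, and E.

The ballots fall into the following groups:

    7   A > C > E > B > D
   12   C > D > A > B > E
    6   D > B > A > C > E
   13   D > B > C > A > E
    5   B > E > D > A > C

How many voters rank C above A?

25

Ballots ranking C above A: 12+13 = 25.
Ballots ranking A above C: 7+6+5 = 18.
So 25 of 43 voters prefer C to A.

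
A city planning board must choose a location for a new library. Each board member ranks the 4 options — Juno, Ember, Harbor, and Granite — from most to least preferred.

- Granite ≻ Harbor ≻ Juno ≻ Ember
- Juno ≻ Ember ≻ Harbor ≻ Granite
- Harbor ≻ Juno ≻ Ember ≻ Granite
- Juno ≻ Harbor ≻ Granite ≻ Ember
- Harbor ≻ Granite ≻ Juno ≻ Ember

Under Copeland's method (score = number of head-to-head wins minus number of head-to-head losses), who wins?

Harbor

Pairwise results:
  Juno vs Ember: Juno wins 5–0.
  Juno vs Harbor: Harbor wins 3–2.
  Juno vs Granite: Juno wins 3–2.
  Ember vs Harbor: Harbor wins 4–1.
  Ember vs Granite: Granite wins 3–2.
  Harbor vs Granite: Harbor wins 4–1.
Copeland scores (wins − losses):
  Juno: 2 − 1 = 1
  Ember: 0 − 3 = -3
  Harbor: 3 − 0 = 3
  Granite: 1 − 2 = -1
Harbor has the best Copeland score.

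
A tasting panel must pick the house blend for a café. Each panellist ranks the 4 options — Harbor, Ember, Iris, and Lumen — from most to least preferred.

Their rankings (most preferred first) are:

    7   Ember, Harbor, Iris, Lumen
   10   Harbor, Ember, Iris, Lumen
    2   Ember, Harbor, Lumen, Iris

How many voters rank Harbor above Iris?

Ballots ranking Harbor above Iris: 7+10+2 = 19.
Ballots ranking Iris above Harbor: 0.
So 19 of 19 voters prefer Harbor to Iris.

19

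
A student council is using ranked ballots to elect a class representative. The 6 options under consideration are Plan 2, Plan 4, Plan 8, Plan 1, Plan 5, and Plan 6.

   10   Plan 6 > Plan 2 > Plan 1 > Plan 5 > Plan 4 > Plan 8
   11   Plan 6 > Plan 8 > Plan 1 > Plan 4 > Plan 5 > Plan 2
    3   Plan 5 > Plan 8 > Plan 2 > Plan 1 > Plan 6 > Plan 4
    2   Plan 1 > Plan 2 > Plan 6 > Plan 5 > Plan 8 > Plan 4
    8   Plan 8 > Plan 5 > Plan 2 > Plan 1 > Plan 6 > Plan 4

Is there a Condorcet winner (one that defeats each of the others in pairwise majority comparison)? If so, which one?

Head-to-head results (34 voters total):
Plan 2 vs Plan 4: Plan 2 wins 23–11.
Plan 2 vs Plan 8: Plan 8 wins 22–12.
Plan 2 vs Plan 1: Plan 2 wins 21–13.
Plan 2 vs Plan 5: Plan 5 wins 22–12.
Plan 2 vs Plan 6: Plan 6 wins 21–13.
Plan 4 vs Plan 8: Plan 8 wins 24–10.
Plan 4 vs Plan 1: Plan 1 wins 34–0.
Plan 4 vs Plan 5: Plan 5 wins 23–11.
Plan 4 vs Plan 6: Plan 6 wins 34–0.
Plan 8 vs Plan 1: Plan 8 wins 22–12.
Plan 8 vs Plan 5: Plan 8 wins 19–15.
Plan 8 vs Plan 6: Plan 6 wins 23–11.
Plan 1 vs Plan 5: Plan 1 wins 23–11.
Plan 1 vs Plan 6: Plan 6 wins 21–13.
Plan 5 vs Plan 6: Plan 6 wins 23–11.
Plan 6 beats each rival — Plan 2 (21–13), Plan 4 (34–0), Plan 8 (23–11), Plan 1 (21–13), Plan 5 (23–11) — so Plan 6 is the Condorcet winner.

Plan 6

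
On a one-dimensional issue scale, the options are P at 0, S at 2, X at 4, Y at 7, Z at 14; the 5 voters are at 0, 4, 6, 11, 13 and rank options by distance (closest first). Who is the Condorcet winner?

With single-peaked preferences on a line, the Condorcet winner is the candidate closest to the median voter.
The median voter (position 6) is closest to Y at 7.
Check: Y vs S — voters closer to Y: 3 of 5.

Y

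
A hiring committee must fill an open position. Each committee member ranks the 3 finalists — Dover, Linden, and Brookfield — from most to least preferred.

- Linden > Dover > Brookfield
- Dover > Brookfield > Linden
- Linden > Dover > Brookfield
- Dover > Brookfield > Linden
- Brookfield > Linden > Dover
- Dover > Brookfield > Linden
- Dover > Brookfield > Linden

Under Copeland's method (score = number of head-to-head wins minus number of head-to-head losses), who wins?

Pairwise results:
  Dover vs Linden: Dover wins 4–3.
  Dover vs Brookfield: Dover wins 6–1.
  Linden vs Brookfield: Brookfield wins 5–2.
Copeland scores (wins − losses):
  Dover: 2 − 0 = 2
  Linden: 0 − 2 = -2
  Brookfield: 1 − 1 = 0
Dover has the best Copeland score.

Dover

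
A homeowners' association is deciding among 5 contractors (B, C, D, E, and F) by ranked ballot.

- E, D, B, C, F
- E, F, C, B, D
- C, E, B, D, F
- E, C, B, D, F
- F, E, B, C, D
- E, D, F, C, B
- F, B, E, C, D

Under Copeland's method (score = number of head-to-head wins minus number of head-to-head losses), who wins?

E

Pairwise results:
  B vs C: C wins 4–3.
  B vs D: B wins 5–2.
  B vs E: E wins 6–1.
  B vs F: F wins 4–3.
  C vs D: C wins 5–2.
  C vs E: E wins 6–1.
  C vs F: F wins 4–3.
  D vs E: E wins 7–0.
  D vs F: D wins 4–3.
  E vs F: E wins 5–2.
Copeland scores (wins − losses):
  B: 1 − 3 = -2
  C: 2 − 2 = 0
  D: 1 − 3 = -2
  E: 4 − 0 = 4
  F: 2 − 2 = 0
E has the best Copeland score.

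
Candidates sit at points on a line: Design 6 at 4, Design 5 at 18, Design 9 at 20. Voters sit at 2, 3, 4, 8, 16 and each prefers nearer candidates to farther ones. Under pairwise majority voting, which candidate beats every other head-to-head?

With single-peaked preferences on a line, the Condorcet winner is the candidate closest to the median voter.
The median voter (position 4) is closest to Design 6 at 4.
Check: Design 6 vs Design 9 — voters closer to Design 6: 4 of 5.

Design 6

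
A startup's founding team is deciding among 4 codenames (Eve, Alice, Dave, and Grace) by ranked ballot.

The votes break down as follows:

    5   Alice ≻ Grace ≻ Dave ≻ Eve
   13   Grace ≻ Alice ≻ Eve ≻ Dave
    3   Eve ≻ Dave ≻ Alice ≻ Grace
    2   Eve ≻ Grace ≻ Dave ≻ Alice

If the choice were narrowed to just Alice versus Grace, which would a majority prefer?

Ballots ranking Alice above Grace: 5+3 = 8.
Ballots ranking Grace above Alice: 13+2 = 15.
Grace wins the head-to-head, 15–8.

Grace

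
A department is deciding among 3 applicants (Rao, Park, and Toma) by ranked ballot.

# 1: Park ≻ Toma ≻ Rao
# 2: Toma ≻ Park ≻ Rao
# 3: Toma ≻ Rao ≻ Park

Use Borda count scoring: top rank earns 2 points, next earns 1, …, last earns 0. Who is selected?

Toma

Borda scores:
  Rao: 0 + 0 + 1 = 1
  Park: 2 + 1 + 0 = 3
  Toma: 1 + 2 + 2 = 5
Toma has the highest total.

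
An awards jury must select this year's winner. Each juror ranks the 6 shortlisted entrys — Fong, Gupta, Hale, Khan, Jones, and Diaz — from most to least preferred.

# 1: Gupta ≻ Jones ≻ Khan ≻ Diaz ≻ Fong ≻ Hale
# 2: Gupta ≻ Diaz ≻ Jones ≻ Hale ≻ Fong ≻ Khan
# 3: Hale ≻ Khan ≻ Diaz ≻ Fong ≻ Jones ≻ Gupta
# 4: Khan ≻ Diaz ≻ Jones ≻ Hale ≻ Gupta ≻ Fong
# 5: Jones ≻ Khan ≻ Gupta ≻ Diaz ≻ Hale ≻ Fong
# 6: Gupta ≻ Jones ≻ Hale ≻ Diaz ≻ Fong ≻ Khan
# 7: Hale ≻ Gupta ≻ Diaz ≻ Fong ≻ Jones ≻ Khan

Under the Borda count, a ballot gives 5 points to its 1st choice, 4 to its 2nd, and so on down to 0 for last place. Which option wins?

Gupta

Borda scores:
  Fong: 1 + 1 + 2 + 0 + 0 + 1 + 2 = 7
  Gupta: 5 + 5 + 0 + 1 + 3 + 5 + 4 = 23
  Hale: 0 + 2 + 5 + 2 + 1 + 3 + 5 = 18
  Khan: 3 + 0 + 4 + 5 + 4 + 0 + 0 = 16
  Jones: 4 + 3 + 1 + 3 + 5 + 4 + 1 = 21
  Diaz: 2 + 4 + 3 + 4 + 2 + 2 + 3 = 20
Gupta has the highest total.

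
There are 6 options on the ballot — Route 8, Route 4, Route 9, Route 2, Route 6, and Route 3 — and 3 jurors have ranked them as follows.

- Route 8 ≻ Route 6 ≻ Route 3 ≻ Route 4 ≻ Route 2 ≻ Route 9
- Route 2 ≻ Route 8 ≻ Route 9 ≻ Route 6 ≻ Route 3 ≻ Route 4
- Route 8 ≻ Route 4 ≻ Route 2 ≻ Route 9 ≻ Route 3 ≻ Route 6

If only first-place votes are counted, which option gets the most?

First-place vote totals:
  Route 8: 2
  Route 4: 0
  Route 9: 0
  Route 2: 1
  Route 6: 0
  Route 3: 0
Route 8 has the most first-place votes.

Route 8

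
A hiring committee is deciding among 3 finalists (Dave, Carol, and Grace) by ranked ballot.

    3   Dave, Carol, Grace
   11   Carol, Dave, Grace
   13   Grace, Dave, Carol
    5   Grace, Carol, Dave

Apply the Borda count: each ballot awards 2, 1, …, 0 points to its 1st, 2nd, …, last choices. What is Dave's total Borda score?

Borda scores:
  Dave: 3·2 + 11·1 + 13·1 + 5·0 = 30
  Carol: 3·1 + 11·2 + 13·0 + 5·1 = 30
  Grace: 3·0 + 11·0 + 13·2 + 5·2 = 36

30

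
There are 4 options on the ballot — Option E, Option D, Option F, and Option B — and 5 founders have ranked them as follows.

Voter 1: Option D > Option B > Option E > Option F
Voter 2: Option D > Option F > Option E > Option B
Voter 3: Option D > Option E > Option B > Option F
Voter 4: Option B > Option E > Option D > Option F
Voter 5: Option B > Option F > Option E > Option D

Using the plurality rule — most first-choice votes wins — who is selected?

Option D

First-place vote totals:
  Option E: 0
  Option D: 3
  Option F: 0
  Option B: 2
Option D has the most first-place votes.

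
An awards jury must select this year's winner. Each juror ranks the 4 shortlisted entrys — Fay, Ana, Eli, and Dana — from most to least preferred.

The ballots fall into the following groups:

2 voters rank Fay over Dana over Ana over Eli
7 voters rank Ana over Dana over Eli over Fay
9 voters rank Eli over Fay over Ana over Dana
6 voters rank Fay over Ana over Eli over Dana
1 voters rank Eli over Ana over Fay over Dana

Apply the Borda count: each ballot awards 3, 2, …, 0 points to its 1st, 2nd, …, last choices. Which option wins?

Ana

Borda scores:
  Fay: 2·3 + 7·0 + 9·2 + 6·3 + 1 = 43
  Ana: 2·1 + 7·3 + 9·1 + 6·2 + 2 = 46
  Eli: 2·0 + 7·1 + 9·3 + 6·1 + 3 = 43
  Dana: 2·2 + 7·2 + 9·0 + 6·0 + 0 = 18
Ana has the highest total.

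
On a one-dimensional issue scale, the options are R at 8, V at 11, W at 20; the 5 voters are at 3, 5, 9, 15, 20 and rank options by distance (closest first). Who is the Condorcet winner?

With single-peaked preferences on a line, the Condorcet winner is the candidate closest to the median voter.
The median voter (position 9) is closest to R at 8.
Check: R vs W — voters closer to R: 3 of 5.

R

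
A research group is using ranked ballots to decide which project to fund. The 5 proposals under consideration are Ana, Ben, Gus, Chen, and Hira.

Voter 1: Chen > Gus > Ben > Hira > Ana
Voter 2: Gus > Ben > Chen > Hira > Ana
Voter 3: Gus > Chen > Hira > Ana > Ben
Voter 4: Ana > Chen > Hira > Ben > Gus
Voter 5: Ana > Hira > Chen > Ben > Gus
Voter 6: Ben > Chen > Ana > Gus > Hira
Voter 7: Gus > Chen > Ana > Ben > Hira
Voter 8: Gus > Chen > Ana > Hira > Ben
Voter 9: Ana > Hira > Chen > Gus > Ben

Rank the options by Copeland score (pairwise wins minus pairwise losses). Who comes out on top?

Pairwise results:
  Ana vs Ben: Ana wins 6–3.
  Ana vs Gus: Gus wins 5–4.
  Ana vs Chen: Chen wins 6–3.
  Ana vs Hira: Ana wins 6–3.
  Ben vs Gus: Gus wins 6–3.
  Ben vs Chen: Chen wins 7–2.
  Ben vs Hira: Hira wins 5–4.
  Gus vs Chen: Chen wins 5–4.
  Gus vs Hira: Gus wins 6–3.
  Chen vs Hira: Chen wins 7–2.
Copeland scores (wins − losses):
  Ana: 2 − 2 = 0
  Ben: 0 − 4 = -4
  Gus: 3 − 1 = 2
  Chen: 4 − 0 = 4
  Hira: 1 − 3 = -2
Chen has the best Copeland score.

Chen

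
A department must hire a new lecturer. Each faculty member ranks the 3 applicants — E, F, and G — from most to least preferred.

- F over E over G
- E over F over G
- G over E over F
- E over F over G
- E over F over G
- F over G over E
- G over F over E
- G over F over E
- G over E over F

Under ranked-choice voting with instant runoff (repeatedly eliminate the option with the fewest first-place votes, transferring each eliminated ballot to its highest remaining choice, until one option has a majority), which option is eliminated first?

Round 1: G 4, E 3, F 2. F has the fewest and is eliminated.
Round 2: G 5, E 4. G has a majority.

F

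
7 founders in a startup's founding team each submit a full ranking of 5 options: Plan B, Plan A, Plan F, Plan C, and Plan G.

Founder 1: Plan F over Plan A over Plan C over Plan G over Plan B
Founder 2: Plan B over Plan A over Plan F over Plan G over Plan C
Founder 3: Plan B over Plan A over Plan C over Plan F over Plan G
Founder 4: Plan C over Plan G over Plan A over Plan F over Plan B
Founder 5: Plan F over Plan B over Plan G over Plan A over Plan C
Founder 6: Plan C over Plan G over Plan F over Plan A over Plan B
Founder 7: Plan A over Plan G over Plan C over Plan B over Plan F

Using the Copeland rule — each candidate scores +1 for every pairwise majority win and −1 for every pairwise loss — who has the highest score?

Plan A

Pairwise results:
  Plan B vs Plan A: Plan A wins 4–3.
  Plan B vs Plan F: Plan F wins 4–3.
  Plan B vs Plan C: Plan C wins 4–3.
  Plan B vs Plan G: Plan G wins 4–3.
  Plan A vs Plan F: Plan A wins 4–3.
  Plan A vs Plan C: Plan A wins 5–2.
  Plan A vs Plan G: Plan A wins 4–3.
  Plan F vs Plan C: Plan C wins 4–3.
  Plan F vs Plan G: Plan F wins 4–3.
  Plan C vs Plan G: Plan C wins 4–3.
Copeland scores (wins − losses):
  Plan B: 0 − 4 = -4
  Plan A: 4 − 0 = 4
  Plan F: 2 − 2 = 0
  Plan C: 3 − 1 = 2
  Plan G: 1 − 3 = -2
Plan A has the best Copeland score.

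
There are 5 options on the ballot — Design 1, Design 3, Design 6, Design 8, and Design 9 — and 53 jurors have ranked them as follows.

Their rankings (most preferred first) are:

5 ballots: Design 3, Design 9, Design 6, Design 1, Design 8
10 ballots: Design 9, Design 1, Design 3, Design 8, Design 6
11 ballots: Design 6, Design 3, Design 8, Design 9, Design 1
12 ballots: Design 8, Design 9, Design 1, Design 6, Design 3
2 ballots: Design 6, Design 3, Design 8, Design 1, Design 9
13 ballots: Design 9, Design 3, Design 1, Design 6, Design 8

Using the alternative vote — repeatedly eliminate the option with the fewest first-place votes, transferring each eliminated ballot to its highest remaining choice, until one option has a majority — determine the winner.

Round 1: Design 9 23, Design 6 13, Design 8 12, Design 3 5, Design 1 0. Design 1 has the fewest and is eliminated.
Round 2: Design 9 23, Design 6 13, Design 8 12, Design 3 5. Design 3 has the fewest and is eliminated.
Round 3: Design 9 28, Design 6 13, Design 8 12. Design 9 has a majority.

Design 9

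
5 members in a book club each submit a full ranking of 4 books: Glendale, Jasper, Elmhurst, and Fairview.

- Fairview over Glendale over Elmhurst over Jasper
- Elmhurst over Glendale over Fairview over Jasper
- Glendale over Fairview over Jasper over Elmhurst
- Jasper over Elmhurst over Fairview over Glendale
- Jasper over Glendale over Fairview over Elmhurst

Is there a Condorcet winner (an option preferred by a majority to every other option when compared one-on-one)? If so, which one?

Glendale

Head-to-head results (5 voters total):
Glendale vs Jasper: Glendale wins 3–2.
Glendale vs Elmhurst: Glendale wins 3–2.
Glendale vs Fairview: Glendale wins 3–2.
Jasper vs Elmhurst: Jasper wins 3–2.
Jasper vs Fairview: Fairview wins 3–2.
Elmhurst vs Fairview: Fairview wins 3–2.
Glendale beats each rival — Jasper (3–2), Elmhurst (3–2), Fairview (3–2) — so Glendale is the Condorcet winner.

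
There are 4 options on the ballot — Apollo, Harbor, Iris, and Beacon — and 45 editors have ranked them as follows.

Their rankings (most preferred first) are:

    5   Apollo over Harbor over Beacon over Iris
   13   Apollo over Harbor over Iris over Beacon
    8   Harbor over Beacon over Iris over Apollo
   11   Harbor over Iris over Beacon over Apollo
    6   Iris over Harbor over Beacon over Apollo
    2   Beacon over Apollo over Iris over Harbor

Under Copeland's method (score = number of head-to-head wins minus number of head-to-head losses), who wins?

Pairwise results:
  Apollo vs Harbor: Harbor wins 25–20.
  Apollo vs Iris: Iris wins 25–20.
  Apollo vs Beacon: Beacon wins 27–18.
  Harbor vs Iris: Harbor wins 37–8.
  Harbor vs Beacon: Harbor wins 43–2.
  Iris vs Beacon: Iris wins 30–15.
Copeland scores (wins − losses):
  Apollo: 0 − 3 = -3
  Harbor: 3 − 0 = 3
  Iris: 2 − 1 = 1
  Beacon: 1 − 2 = -1
Harbor has the best Copeland score.

Harbor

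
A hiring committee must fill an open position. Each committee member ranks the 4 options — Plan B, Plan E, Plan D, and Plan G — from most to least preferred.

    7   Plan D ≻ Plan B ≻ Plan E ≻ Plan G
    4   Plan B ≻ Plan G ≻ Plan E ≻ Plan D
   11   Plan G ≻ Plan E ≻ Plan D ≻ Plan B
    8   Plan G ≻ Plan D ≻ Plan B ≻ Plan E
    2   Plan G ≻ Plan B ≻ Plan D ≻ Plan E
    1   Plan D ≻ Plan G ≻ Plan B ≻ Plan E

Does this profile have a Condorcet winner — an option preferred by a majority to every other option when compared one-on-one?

Yes

Head-to-head results (33 voters total):
Plan B vs Plan E: Plan B wins 22–11.
Plan B vs Plan D: Plan D wins 27–6.
Plan B vs Plan G: Plan G wins 22–11.
Plan E vs Plan D: Plan D wins 18–15.
Plan E vs Plan G: Plan G wins 26–7.
Plan D vs Plan G: Plan G wins 25–8.
Plan G beats each rival — Plan B (22–11), Plan E (26–7), Plan D (25–8) — so Plan G is the Condorcet winner.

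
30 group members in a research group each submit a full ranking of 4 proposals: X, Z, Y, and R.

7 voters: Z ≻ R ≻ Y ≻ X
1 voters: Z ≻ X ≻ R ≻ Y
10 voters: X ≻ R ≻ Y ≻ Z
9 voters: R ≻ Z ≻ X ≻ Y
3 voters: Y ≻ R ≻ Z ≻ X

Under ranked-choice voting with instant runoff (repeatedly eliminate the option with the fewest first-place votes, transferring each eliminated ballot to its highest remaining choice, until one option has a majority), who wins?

R

Round 1: X 10, R 9, Z 8, Y 3. Y has the fewest and is eliminated.
Round 2: R 12, X 10, Z 8. Z has the fewest and is eliminated.
Round 3: R 19, X 11. R has a majority.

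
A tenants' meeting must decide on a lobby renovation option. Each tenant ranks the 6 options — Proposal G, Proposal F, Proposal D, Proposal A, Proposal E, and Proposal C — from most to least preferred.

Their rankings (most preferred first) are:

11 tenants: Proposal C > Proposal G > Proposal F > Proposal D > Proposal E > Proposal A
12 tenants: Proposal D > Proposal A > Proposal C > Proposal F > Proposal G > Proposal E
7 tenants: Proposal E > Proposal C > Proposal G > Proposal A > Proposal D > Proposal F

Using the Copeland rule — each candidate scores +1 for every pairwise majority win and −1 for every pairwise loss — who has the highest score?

Proposal C

Pairwise results:
  Proposal G vs Proposal F: Proposal G wins 18–12.
  Proposal G vs Proposal D: Proposal G wins 18–12.
  Proposal G vs Proposal A: Proposal G wins 18–12.
  Proposal G vs Proposal E: Proposal G wins 23–7.
  Proposal G vs Proposal C: Proposal C wins 30–0.
  Proposal F vs Proposal D: Proposal D wins 19–11.
  Proposal F vs Proposal A: Proposal A wins 19–11.
  Proposal F vs Proposal E: Proposal F wins 23–7.
  Proposal F vs Proposal C: Proposal C wins 30–0.
  Proposal D vs Proposal A: Proposal D wins 23–7.
  Proposal D vs Proposal E: Proposal D wins 23–7.
  Proposal D vs Proposal C: Proposal C wins 18–12.
  Proposal A vs Proposal E: Proposal E wins 18–12.
  Proposal A vs Proposal C: Proposal C wins 18–12.
  Proposal E vs Proposal C: Proposal C wins 23–7.
Copeland scores (wins − losses):
  Proposal G: 4 − 1 = 3
  Proposal F: 1 − 4 = -3
  Proposal D: 3 − 2 = 1
  Proposal A: 1 − 4 = -3
  Proposal E: 1 − 4 = -3
  Proposal C: 5 − 0 = 5
Proposal C has the best Copeland score.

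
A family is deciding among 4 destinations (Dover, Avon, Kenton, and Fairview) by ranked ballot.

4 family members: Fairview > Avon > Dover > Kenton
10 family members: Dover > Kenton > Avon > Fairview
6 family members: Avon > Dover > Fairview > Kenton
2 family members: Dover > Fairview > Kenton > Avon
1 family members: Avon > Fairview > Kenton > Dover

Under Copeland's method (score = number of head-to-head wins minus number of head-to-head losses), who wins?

Pairwise results:
  Dover vs Avon: Dover wins 12–11.
  Dover vs Kenton: Dover wins 22–1.
  Dover vs Fairview: Dover wins 18–5.
  Avon vs Kenton: Kenton wins 12–11.
  Avon vs Fairview: Avon wins 17–6.
  Kenton vs Fairview: Fairview wins 13–10.
Copeland scores (wins − losses):
  Dover: 3 − 0 = 3
  Avon: 1 − 2 = -1
  Kenton: 1 − 2 = -1
  Fairview: 1 − 2 = -1
Dover has the best Copeland score.

Dover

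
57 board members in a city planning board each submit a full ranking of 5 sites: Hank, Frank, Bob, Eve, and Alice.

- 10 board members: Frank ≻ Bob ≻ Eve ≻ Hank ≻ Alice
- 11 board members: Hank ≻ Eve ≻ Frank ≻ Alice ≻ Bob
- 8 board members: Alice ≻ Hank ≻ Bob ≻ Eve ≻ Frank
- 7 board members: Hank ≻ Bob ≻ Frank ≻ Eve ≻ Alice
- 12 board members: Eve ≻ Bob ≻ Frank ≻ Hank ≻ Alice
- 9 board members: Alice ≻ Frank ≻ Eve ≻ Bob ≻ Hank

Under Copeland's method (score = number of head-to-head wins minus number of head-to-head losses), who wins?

Pairwise results:
  Hank vs Frank: Frank wins 31–26.
  Hank vs Bob: Bob wins 31–26.
  Hank vs Eve: Eve wins 31–26.
  Hank vs Alice: Hank wins 40–17.
  Frank vs Bob: Frank wins 30–27.
  Frank vs Eve: Eve wins 31–26.
  Frank vs Alice: Frank wins 40–17.
  Bob vs Eve: Eve wins 32–25.
  Bob vs Alice: Bob wins 29–28.
  Eve vs Alice: Eve wins 40–17.
Copeland scores (wins − losses):
  Hank: 1 − 3 = -2
  Frank: 3 − 1 = 2
  Bob: 2 − 2 = 0
  Eve: 4 − 0 = 4
  Alice: 0 − 4 = -4
Eve has the best Copeland score.

Eve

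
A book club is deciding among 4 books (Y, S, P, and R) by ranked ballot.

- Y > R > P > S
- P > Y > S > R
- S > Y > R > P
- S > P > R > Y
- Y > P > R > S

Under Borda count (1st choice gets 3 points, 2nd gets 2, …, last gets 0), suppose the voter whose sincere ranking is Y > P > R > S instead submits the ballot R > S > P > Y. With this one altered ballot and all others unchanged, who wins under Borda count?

Borda totals with the altered ballot: Y 7, S 9, P 7, R 7.
The switch changes the winner from Y to S.

S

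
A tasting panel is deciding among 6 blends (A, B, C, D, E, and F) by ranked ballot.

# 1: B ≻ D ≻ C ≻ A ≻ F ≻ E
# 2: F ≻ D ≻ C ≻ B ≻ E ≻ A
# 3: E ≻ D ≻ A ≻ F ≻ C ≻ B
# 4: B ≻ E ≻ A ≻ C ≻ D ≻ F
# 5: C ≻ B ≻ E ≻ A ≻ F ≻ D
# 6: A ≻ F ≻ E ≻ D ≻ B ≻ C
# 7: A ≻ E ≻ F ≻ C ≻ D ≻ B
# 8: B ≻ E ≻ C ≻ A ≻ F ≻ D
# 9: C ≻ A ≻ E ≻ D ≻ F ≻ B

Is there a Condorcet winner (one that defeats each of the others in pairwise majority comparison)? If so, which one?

Head-to-head results (9 voters total):
A vs B: B wins 5–4.
A vs C: C wins 5–4.
A vs D: A wins 6–3.
A vs E: E wins 5–4.
A vs F: A wins 8–1.
B vs C: C wins 5–4.
B vs D: D wins 5–4.
B vs E: B wins 5–4.
B vs F: F wins 5–4.
C vs D: C wins 5–4.
C vs E: E wins 5–4.
C vs F: C wins 5–4.
D vs E: E wins 7–2.
D vs F: F wins 5–4.
E vs F: E wins 6–3.
No candidate beats all others: A beats D beats B beats A, a majority cycle.

There is no Condorcet winner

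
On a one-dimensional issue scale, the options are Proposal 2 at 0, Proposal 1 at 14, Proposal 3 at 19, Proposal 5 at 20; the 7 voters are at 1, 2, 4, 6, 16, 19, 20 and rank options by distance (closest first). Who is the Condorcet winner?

Proposal 2

With single-peaked preferences on a line, the Condorcet winner is the candidate closest to the median voter.
The median voter (position 6) is closest to Proposal 2 at 0.
Check: Proposal 2 vs Proposal 1 — voters closer to Proposal 2: 4 of 7.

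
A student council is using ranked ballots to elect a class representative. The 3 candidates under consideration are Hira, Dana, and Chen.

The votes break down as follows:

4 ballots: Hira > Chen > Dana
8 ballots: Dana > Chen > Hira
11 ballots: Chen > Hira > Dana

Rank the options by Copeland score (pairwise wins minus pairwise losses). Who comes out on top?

Chen

Pairwise results:
  Hira vs Dana: Hira wins 15–8.
  Hira vs Chen: Chen wins 19–4.
  Dana vs Chen: Chen wins 15–8.
Copeland scores (wins − losses):
  Hira: 1 − 1 = 0
  Dana: 0 − 2 = -2
  Chen: 2 − 0 = 2
Chen has the best Copeland score.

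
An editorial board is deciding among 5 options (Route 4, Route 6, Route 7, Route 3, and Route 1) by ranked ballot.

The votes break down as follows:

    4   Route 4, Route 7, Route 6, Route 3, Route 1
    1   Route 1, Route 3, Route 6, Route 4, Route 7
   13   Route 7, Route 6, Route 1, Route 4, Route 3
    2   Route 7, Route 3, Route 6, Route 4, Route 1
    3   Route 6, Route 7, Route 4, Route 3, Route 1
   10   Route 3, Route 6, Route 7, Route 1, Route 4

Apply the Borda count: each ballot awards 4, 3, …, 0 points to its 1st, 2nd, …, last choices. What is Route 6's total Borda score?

95

Borda scores:
  Route 4: 4·4 + 1 + 13·1 + 2·1 + 3·2 + 10·0 = 38
  Route 6: 4·2 + 2 + 13·3 + 2·2 + 3·4 + 10·3 = 95
  Route 7: 4·3 + 0 + 13·4 + 2·4 + 3·3 + 10·2 = 101
  Route 3: 4·1 + 3 + 13·0 + 2·3 + 3·1 + 10·4 = 56
  Route 1: 4·0 + 4 + 13·2 + 2·0 + 3·0 + 10·1 = 40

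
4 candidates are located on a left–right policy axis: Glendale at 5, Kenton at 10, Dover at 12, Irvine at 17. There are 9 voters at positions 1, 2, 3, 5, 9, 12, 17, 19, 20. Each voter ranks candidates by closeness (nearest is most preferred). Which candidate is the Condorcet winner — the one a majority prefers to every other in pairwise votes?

With single-peaked preferences on a line, the Condorcet winner is the candidate closest to the median voter.
The median voter (position 9) is closest to Kenton at 10.
Check: Kenton vs Dover — voters closer to Kenton: 5 of 9.

Kenton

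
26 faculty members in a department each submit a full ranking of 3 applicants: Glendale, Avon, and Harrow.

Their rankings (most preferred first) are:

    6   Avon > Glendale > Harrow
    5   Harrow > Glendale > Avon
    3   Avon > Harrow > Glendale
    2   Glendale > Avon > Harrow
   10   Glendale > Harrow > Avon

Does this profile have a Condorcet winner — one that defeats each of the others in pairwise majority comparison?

Yes

Head-to-head results (26 voters total):
Glendale vs Avon: Glendale wins 17–9.
Glendale vs Harrow: Glendale wins 18–8.
Avon vs Harrow: Harrow wins 15–11.
Glendale beats each rival — Avon (17–9), Harrow (18–8) — so Glendale is the Condorcet winner.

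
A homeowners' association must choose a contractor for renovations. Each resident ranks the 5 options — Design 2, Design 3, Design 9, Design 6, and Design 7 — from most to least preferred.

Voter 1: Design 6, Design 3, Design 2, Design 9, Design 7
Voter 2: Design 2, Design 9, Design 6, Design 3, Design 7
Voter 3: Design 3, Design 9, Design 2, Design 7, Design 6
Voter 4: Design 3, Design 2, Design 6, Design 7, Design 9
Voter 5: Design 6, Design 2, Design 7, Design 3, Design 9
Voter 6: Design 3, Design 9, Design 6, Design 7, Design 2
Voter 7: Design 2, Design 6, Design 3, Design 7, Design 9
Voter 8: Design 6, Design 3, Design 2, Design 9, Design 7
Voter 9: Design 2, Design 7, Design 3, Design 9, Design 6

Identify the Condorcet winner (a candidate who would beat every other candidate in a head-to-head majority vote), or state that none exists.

There is no Condorcet winner

Head-to-head results (9 voters total):
Design 2 vs Design 3: Design 3 wins 5–4.
Design 2 vs Design 9: Design 2 wins 7–2.
Design 2 vs Design 6: Design 2 wins 5–4.
Design 2 vs Design 7: Design 2 wins 8–1.
Design 3 vs Design 9: Design 3 wins 8–1.
Design 3 vs Design 6: Design 6 wins 5–4.
Design 3 vs Design 7: Design 3 wins 7–2.
Design 9 vs Design 6: Design 6 wins 5–4.
Design 9 vs Design 7: Design 9 wins 5–4.
Design 6 vs Design 7: Design 6 wins 7–2.
No candidate beats all others: Design 2 beats Design 6 beats Design 3 beats Design 2, a majority cycle.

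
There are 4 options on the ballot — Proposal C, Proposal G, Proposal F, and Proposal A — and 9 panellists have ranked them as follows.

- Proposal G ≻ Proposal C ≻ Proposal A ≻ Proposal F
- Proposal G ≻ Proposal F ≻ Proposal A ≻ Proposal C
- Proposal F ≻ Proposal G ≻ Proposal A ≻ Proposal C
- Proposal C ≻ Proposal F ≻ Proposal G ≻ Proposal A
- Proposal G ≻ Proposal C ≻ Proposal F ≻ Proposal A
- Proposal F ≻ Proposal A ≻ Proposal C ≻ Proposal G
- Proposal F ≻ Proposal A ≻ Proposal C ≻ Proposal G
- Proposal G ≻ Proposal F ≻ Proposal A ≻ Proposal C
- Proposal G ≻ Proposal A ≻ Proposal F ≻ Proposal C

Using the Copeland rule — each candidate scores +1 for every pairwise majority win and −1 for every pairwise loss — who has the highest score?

Proposal G

Pairwise results:
  Proposal C vs Proposal G: Proposal G wins 6–3.
  Proposal C vs Proposal F: Proposal F wins 6–3.
  Proposal C vs Proposal A: Proposal A wins 6–3.
  Proposal G vs Proposal F: Proposal G wins 5–4.
  Proposal G vs Proposal A: Proposal G wins 7–2.
  Proposal F vs Proposal A: Proposal F wins 7–2.
Copeland scores (wins − losses):
  Proposal C: 0 − 3 = -3
  Proposal G: 3 − 0 = 3
  Proposal F: 2 − 1 = 1
  Proposal A: 1 − 2 = -1
Proposal G has the best Copeland score.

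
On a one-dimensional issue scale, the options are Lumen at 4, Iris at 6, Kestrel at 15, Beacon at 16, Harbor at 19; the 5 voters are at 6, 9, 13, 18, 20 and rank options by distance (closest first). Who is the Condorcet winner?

With single-peaked preferences on a line, the Condorcet winner is the candidate closest to the median voter.
The median voter (position 13) is closest to Kestrel at 15.
Check: Kestrel vs Beacon — voters closer to Kestrel: 3 of 5.

Kestrel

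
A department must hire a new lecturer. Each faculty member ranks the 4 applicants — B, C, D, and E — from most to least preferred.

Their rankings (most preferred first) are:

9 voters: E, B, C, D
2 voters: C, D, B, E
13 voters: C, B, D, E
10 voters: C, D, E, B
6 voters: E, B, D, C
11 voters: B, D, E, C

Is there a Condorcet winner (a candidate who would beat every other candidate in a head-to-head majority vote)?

Yes

Head-to-head results (51 voters total):
B vs C: B wins 26–25.
B vs D: B wins 39–12.
B vs E: B wins 26–25.
C vs D: C wins 34–17.
C vs E: E wins 26–25.
D vs E: D wins 36–15.
B beats each rival — C (26–25), D (39–12), E (26–25) — so B is the Condorcet winner.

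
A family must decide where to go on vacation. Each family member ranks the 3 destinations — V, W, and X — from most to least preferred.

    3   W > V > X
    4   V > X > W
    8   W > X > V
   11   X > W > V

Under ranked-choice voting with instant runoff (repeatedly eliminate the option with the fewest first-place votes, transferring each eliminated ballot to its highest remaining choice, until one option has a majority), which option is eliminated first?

Round 1: W 11, X 11, V 4. V has the fewest and is eliminated.
Round 2: X 15, W 11. X has a majority.

V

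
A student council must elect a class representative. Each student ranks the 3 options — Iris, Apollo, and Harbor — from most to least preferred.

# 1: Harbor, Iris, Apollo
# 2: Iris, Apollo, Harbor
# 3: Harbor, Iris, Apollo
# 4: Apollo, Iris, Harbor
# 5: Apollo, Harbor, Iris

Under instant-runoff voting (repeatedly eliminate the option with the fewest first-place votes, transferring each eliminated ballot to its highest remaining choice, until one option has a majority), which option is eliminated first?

Round 1: Apollo 2, Harbor 2, Iris 1. Iris has the fewest and is eliminated.
Round 2: Apollo 3, Harbor 2. Apollo has a majority.

Iris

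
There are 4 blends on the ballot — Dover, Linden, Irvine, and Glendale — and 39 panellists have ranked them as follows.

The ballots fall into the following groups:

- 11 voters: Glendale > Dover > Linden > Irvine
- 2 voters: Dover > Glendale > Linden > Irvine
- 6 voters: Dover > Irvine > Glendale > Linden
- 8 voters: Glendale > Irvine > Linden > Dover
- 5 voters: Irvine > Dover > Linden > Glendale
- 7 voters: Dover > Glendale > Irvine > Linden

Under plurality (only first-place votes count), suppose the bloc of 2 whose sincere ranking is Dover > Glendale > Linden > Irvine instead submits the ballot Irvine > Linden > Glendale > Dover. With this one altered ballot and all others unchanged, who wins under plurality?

First-place totals with the altered ballot: Dover 13, Linden 0, Irvine 7, Glendale 19.
The winner is unchanged: still Glendale.

Glendale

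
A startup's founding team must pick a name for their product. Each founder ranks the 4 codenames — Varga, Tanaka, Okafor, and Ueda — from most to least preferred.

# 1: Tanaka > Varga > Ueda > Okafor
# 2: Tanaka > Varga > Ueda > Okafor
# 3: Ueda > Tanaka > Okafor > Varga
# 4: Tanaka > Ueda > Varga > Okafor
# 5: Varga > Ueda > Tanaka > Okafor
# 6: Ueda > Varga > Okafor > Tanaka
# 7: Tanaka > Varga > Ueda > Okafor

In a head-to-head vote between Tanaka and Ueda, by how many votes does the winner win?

1

Ballots ranking Tanaka above Ueda: 4.
Ballots ranking Ueda above Tanaka: 3.
Tanaka wins 4–3, a margin of 1.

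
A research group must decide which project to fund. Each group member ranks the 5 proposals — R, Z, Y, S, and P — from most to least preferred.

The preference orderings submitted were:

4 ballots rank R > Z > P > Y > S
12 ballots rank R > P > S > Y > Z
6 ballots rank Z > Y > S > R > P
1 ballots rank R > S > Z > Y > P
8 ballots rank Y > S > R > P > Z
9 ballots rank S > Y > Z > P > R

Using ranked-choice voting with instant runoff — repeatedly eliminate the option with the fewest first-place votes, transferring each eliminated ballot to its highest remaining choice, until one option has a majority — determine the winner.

Y

Round 1: R 17, S 9, Y 8, Z 6, P 0. P has the fewest and is eliminated.
Round 2: R 17, S 9, Y 8, Z 6. Z has the fewest and is eliminated.
Round 3: R 17, Y 14, S 9. S has the fewest and is eliminated.
Round 4: Y 23, R 17. Y has a majority.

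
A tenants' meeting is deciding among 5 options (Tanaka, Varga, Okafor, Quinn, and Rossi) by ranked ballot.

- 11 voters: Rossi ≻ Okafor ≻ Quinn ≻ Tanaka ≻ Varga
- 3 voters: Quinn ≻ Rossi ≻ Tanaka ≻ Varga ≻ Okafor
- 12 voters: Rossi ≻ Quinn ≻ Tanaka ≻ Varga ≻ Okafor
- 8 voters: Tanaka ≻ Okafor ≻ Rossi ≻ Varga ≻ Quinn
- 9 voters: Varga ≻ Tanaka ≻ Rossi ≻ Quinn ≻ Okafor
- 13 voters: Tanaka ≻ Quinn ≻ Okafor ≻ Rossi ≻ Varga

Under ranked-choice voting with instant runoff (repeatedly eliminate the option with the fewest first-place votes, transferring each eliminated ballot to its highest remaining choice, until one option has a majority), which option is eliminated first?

Round 1: Rossi 23, Tanaka 21, Varga 9, Quinn 3, Okafor 0. Okafor has the fewest and is eliminated.
Round 2: Rossi 23, Tanaka 21, Varga 9, Quinn 3. Quinn has the fewest and is eliminated.
Round 3: Rossi 26, Tanaka 21, Varga 9. Varga has the fewest and is eliminated.
Round 4: Tanaka 30, Rossi 26. Tanaka has a majority.

Okafor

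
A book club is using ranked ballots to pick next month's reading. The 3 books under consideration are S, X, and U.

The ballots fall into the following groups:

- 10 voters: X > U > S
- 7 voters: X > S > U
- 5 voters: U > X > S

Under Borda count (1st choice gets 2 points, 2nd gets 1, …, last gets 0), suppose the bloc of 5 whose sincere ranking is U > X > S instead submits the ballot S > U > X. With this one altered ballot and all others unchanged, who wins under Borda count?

Borda totals with the altered ballot: S 17, X 34, U 15.
The winner is unchanged: still X.

X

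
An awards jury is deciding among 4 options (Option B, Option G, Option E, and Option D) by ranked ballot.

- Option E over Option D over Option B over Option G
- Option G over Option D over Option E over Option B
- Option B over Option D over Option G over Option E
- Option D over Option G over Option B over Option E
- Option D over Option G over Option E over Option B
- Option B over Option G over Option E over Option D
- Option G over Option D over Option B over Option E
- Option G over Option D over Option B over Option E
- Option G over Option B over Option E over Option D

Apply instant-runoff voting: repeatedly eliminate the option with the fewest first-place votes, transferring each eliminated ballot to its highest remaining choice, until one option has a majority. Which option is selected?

Round 1: Option G 4, Option B 2, Option D 2, Option E 1. Option E has the fewest and is eliminated.
Round 2: Option G 4, Option D 3, Option B 2. Option B has the fewest and is eliminated.
Round 3: Option G 5, Option D 4. Option G has a majority.

Option G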